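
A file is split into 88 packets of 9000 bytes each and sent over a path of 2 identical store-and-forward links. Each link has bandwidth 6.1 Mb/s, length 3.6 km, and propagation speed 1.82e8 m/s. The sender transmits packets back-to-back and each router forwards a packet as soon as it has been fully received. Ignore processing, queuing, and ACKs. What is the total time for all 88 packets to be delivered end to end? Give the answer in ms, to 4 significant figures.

1051 ms

Per-hop transmission t_tx = L/R = 72000/6100000 = 11.8033 ms.
Per-hop propagation t_prop = 3600/182000000 = 0.0197802 ms.
Pipeline fill: first packet needs 2·t_tx to clear all hops; remaining 87 packets each add one t_tx.
Total = (2+88-1)·t_tx + 2·t_prop = 89·11.8033 + 2·0.0197802 = 1051 ms.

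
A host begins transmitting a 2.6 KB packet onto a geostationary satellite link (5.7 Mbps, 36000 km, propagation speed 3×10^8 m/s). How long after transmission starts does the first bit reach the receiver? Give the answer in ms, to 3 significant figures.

First bit experiences only propagation delay: d/s = 36000000/300000000 = 120 ms.

120 ms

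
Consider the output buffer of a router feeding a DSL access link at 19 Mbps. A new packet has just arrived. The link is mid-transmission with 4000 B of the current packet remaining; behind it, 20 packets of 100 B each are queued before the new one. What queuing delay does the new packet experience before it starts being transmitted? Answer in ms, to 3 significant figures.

2.53 ms

Each queued packet: L/R = 800/19000000 = 0.0421053 ms.
20 queued → 0.842105 ms.
Plus remaining 32000 bits of current packet: 1.68421 ms.
Queuing delay = 2.53 ms.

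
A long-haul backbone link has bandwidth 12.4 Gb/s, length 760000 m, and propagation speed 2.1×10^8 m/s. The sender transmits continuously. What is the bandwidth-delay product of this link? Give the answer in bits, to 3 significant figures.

44900000 bits

Propagation delay = 760000 / 210000000 = 0.00361905 s.
BDP = R × t_prop = 12400000000 × 0.00361905 = 44876200 bits.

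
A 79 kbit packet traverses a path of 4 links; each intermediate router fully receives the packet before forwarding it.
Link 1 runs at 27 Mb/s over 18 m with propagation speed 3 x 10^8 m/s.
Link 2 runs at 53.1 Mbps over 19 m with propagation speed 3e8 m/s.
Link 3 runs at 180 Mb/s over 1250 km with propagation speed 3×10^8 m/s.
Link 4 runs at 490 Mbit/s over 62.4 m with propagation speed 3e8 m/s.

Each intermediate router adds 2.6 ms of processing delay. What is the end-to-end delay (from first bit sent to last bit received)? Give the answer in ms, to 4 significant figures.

L = 79000 bits.
Transmission delays (L/R per hop): 2.92593, 1.48776, 0.438889, 0.161224 ms; sum = 5.0138 ms.
Propagation delays (d/s per hop): 6e-05, 6.33333e-05, 4.16667, 0.000208 ms; sum = 4.167 ms.
Processing at 3 router(s): 3 × 2.6 ms = 7.8 ms.
End-to-end = 16.98 ms.

16.98 ms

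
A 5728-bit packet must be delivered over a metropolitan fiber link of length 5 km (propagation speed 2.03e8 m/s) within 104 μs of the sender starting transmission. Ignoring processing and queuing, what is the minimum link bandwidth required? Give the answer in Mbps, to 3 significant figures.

72.2 Mbps

Propagation delay = 5000 / 2.03e+08 = 24.6305 μs.
Transmission budget = 104 − 24.6305 = 79.3695 μs.
R ≥ L / t_tx = 5728 bits / 7.93695e-05 s = 72.2 Mbps.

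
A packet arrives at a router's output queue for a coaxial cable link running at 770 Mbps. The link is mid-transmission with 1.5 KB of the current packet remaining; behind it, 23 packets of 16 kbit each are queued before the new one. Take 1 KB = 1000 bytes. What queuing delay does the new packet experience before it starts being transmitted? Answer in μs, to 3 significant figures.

494 μs

Each queued packet: L/R = 16000/770000000 = 20.7792 μs.
23 queued → 477.922 μs.
Plus remaining 12000 bits of current packet: 15.5844 μs.
Queuing delay = 494 μs.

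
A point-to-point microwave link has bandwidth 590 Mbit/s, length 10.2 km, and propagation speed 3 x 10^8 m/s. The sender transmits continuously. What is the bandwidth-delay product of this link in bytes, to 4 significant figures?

2508 bytes

Propagation delay = 10200 / 300000000 = 3.4e-05 s.
BDP = R × t_prop = 590000000 × 3.4e-05 = 20060 bits.
In bytes: 20060/8 = 2508 bytes.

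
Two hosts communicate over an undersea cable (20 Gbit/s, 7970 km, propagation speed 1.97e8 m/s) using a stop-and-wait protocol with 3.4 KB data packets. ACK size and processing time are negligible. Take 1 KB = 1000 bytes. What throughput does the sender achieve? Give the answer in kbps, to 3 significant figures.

t_tx = L/R = 27200/20000000000 = 1.36e-06 s.
t_prop = 7970000/197000000 = 0.0404569 s; RTT = 0.0809137 s.
Cycle = t_tx + RTT = 0.0809151 s.
Throughput = L / cycle = 27200 / 0.0809151 = 336 kbps.

336 kbps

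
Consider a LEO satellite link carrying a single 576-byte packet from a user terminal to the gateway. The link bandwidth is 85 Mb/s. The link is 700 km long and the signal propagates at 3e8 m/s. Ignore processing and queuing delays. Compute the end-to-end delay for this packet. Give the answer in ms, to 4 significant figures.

2.388 ms

L = 576 × 8 = 4608 bits.
Transmission delay = L/R = 4608 / 85000000 = 0.0542118 ms.
Propagation delay = d/s = 700000 m / 300000000 m/s = 2.33333 ms.
Total = 2.388 ms.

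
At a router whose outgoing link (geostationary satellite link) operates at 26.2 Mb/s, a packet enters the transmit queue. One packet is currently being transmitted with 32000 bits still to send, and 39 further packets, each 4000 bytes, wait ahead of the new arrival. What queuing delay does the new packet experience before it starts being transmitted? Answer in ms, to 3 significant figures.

48.9 ms

Each queued packet: L/R = 32000/26200000 = 1.22137 ms.
39 queued → 47.6336 ms.
Plus remaining 32000 bits of current packet: 1.22137 ms.
Queuing delay = 48.9 ms.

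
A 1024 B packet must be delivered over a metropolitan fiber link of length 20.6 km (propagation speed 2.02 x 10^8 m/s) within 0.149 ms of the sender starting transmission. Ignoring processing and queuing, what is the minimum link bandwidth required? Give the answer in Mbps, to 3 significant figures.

L = 8192 bits.
Propagation delay = 20600 / 202000000 = 0.10198 ms.
Transmission budget = 0.149 − 0.10198 = 0.0470198 ms.
R ≥ L / t_tx = 8192 bits / 4.70198e-05 s = 174 Mbps.

174 Mbps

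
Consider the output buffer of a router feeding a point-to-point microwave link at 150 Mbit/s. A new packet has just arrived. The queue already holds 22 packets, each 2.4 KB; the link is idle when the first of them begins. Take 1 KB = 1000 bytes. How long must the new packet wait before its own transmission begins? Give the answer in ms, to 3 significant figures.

2.82 ms

Each queued packet: L/R = 19200/150000000 = 0.128 ms.
22 queued → 2.816 ms.
Queuing delay = 2.82 ms.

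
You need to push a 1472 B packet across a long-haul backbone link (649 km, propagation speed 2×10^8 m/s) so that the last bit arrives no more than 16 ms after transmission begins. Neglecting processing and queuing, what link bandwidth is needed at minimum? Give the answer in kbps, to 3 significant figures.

L = 11776 bits.
Propagation delay = 649000 / 200000000 = 3.245 ms.
Transmission budget = 16 − 3.245 = 12.755 ms.
R ≥ L / t_tx = 11776 bits / 0.012755 s = 923 kbps.

923 kbps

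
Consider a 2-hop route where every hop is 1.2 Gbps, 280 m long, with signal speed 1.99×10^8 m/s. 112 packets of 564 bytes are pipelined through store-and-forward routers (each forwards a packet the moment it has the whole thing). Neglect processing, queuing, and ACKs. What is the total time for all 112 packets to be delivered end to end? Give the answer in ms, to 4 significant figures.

0.4277 ms

Per-hop transmission t_tx = L/R = 4512/1200000000 = 0.00376 ms.
Per-hop propagation t_prop = 280/199000000 = 0.00140704 ms.
Pipeline fill: first packet needs 2·t_tx to clear all hops; remaining 111 packets each add one t_tx.
Total = (2+112-1)·t_tx + 2·t_prop = 113·0.00376 + 2·0.00140704 = 0.4277 ms.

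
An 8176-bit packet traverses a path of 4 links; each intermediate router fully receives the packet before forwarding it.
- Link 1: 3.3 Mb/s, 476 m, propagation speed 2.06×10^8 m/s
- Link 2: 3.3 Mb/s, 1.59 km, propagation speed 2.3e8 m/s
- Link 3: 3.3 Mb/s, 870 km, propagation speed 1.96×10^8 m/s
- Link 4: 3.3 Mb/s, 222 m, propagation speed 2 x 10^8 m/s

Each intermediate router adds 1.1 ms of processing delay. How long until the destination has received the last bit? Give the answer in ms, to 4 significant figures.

Transmission delay per hop = L/R = 8176/3300000 = 2.47758 ms; 4 hops → 9.9103 ms.
Propagation delays (d/s per hop): 0.00231068, 0.00691304, 4.43878, 0.00111 ms; sum = 4.44911 ms.
Processing at 3 router(s): 3 × 1.1 ms = 3.3 ms.
End-to-end = 17.66 ms.

17.66 ms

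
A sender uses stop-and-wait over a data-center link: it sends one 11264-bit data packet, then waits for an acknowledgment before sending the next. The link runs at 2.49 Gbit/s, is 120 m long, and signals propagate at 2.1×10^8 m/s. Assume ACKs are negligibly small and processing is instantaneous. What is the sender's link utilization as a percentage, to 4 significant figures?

t_tx = L/R = 11264/2490000000 = 4.52369e-06 s.
t_prop = 120/210000000 = 5.71429e-07 s; RTT = 1.14286e-06 s.
Cycle = t_tx + RTT = 5.66655e-06 s.
Utilization = t_tx / cycle = 4.52369e-06/5.66655e-06 = 79.83 %.

79.83 %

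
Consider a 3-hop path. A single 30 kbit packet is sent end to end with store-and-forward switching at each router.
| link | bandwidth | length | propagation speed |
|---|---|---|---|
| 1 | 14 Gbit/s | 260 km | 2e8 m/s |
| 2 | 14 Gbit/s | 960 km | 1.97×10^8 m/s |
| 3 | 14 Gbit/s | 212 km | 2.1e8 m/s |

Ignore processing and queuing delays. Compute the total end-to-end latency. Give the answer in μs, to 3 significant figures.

L = 30000 bits.
Transmission delay per hop = L/R = 30000/14000000000 = 2.14286 μs; 3 hops → 6.42857 μs.
Propagation delays (d/s per hop): 1300, 4873.1, 1009.52 μs; sum = 7182.62 μs.
End-to-end = 7190 μs.

7190 μs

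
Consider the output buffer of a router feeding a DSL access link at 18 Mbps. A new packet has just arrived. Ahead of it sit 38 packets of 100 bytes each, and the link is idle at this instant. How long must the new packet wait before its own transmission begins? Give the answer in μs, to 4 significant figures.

1689 μs

Each queued packet: L/R = 800/18000000 = 44.4444 μs.
38 queued → 1688.89 μs.
Queuing delay = 1689 μs.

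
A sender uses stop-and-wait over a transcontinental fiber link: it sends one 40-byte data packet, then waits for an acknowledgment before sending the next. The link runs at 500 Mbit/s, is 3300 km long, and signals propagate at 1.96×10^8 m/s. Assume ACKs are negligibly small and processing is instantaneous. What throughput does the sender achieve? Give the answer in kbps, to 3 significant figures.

9.50 kbps

t_tx = L/R = 320/500000000 = 6.4e-07 s.
t_prop = 3300000/196000000 = 0.0168367 s; RTT = 0.0336735 s.
Cycle = t_tx + RTT = 0.0336741 s.
Throughput = L / cycle = 320 / 0.0336741 = 9.50 kbps.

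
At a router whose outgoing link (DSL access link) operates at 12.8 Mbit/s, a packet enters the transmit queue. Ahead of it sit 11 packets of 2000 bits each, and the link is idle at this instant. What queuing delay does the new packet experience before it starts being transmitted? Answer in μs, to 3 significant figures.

Each queued packet: L/R = 2000/12800000 = 156.25 μs.
11 queued → 1718.75 μs.
Queuing delay = 1720 μs.

1720 μs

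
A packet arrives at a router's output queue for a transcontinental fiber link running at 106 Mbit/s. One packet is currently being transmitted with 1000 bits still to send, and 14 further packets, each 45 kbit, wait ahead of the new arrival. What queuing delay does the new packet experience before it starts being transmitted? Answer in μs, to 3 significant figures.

5950 μs

Each queued packet: L/R = 45000/106000000 = 424.528 μs.
14 queued → 5943.4 μs.
Plus remaining 1000 bits of current packet: 9.43396 μs.
Queuing delay = 5950 μs.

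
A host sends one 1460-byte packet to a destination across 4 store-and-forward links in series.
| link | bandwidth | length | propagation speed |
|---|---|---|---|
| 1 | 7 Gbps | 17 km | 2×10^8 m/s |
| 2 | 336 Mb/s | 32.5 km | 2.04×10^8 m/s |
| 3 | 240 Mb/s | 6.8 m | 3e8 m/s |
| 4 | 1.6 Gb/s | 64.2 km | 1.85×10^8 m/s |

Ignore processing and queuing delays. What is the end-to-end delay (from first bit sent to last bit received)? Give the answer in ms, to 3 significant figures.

L = 1460 × 8 = 11680 bits.
Transmission delays (L/R per hop): 0.00166857, 0.0347619, 0.0486667, 0.0073 ms; sum = 0.0923971 ms.
Propagation delays (d/s per hop): 0.085, 0.159314, 2.26667e-05, 0.347027 ms; sum = 0.591363 ms.
End-to-end = 0.684 ms.

0.684 ms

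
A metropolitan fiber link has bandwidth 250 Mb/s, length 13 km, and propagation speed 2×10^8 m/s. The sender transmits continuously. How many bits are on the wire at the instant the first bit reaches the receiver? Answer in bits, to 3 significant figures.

16300 bits

Propagation delay = 13000 / 200000000 = 6.5e-05 s.
BDP = R × t_prop = 250000000 × 6.5e-05 = 16250 bits.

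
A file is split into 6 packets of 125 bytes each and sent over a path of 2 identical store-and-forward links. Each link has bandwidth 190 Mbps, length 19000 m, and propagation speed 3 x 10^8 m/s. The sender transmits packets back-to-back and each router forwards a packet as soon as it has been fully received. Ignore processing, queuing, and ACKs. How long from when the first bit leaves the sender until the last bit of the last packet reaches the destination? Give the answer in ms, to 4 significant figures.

Per-hop transmission t_tx = L/R = 1000/190000000 = 0.00526316 ms.
Per-hop propagation t_prop = 19000/300000000 = 0.0633333 ms.
Pipeline fill: first packet needs 2·t_tx to clear all hops; remaining 5 packets each add one t_tx.
Total = (2+6-1)·t_tx + 2·t_prop = 7·0.00526316 + 2·0.0633333 = 0.1635 ms.

0.1635 ms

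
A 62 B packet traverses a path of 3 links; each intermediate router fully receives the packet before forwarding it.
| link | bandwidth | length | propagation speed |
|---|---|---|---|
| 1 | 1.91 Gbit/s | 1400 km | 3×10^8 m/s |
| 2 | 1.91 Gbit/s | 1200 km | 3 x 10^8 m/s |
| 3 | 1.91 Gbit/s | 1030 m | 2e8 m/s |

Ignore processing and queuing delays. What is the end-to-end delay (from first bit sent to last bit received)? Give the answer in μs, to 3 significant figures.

L = 62 × 8 = 496 bits.
Transmission delay per hop = L/R = 496/1910000000 = 0.259686 μs; 3 hops → 0.779058 μs.
Propagation delays (d/s per hop): 4666.67, 4000, 5.15 μs; sum = 8671.82 μs.
End-to-end = 8670 μs.

8670 μs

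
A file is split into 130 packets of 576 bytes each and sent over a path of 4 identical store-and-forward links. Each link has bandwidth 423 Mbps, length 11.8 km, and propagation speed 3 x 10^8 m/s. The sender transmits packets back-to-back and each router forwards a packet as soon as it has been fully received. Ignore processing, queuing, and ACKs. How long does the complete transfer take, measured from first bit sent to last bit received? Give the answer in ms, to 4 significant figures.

Per-hop transmission t_tx = L/R = 4608/423000000 = 0.0108936 ms.
Per-hop propagation t_prop = 11800/300000000 = 0.0393333 ms.
Pipeline fill: first packet needs 4·t_tx to clear all hops; remaining 129 packets each add one t_tx.
Total = (4+130-1)·t_tx + 4·t_prop = 133·0.0108936 + 4·0.0393333 = 1.606 ms.

1.606 ms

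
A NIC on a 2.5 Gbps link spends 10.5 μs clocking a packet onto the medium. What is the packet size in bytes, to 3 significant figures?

3280 bytes

L = R × t_tx = 2500000000 b/s × 1.05e-05 s = 26250 bits.
In bytes: 26250 / 8 = 3280 bytes.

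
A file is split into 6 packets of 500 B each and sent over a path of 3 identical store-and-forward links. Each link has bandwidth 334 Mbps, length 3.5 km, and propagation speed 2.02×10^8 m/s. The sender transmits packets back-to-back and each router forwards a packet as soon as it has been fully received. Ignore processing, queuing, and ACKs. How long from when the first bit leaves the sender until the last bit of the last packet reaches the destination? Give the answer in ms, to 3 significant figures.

0.148 ms

Per-hop transmission t_tx = L/R = 4000/334000000 = 0.011976 ms.
Per-hop propagation t_prop = 3500/202000000 = 0.0173267 ms.
Pipeline fill: first packet needs 3·t_tx to clear all hops; remaining 5 packets each add one t_tx.
Total = (3+6-1)·t_tx + 3·t_prop = 8·0.011976 + 3·0.0173267 = 0.148 ms.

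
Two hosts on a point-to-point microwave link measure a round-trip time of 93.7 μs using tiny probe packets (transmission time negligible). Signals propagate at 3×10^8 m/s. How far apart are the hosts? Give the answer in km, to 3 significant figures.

One-way propagation = RTT/2 = 46.85 μs.
d = s × t = 300000000 × 4.685e-05 = 14.1 km.

14.1 km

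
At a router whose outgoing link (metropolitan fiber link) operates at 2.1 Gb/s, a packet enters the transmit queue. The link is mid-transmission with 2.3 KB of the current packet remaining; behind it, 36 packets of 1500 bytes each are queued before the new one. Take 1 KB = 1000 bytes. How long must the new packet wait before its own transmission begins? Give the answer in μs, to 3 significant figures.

Each queued packet: L/R = 12000/2100000000 = 5.71429 μs.
36 queued → 205.714 μs.
Plus remaining 18400 bits of current packet: 8.7619 μs.
Queuing delay = 214 μs.

214 μs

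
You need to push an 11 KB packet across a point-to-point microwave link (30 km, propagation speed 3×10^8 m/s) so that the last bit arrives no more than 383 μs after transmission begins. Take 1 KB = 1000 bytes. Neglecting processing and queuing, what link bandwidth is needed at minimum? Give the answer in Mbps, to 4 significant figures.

L = 88000 bits.
Propagation delay = 30000 / 300000000 = 100 μs.
Transmission budget = 383 − 100 = 283 μs.
R ≥ L / t_tx = 88000 bits / 0.000283 s = 311.0 Mbps.

311.0 Mbps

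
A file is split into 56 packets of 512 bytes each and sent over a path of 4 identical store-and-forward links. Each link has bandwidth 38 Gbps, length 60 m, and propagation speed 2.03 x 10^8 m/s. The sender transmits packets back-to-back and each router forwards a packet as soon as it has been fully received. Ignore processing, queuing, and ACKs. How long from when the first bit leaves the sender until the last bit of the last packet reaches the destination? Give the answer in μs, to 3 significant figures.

7.54 μs

Per-hop transmission t_tx = L/R = 4096/38000000000 = 0.107789 μs.
Per-hop propagation t_prop = 60/2.03e+08 = 0.295567 μs.
Pipeline fill: first packet needs 4·t_tx to clear all hops; remaining 55 packets each add one t_tx.
Total = (4+56-1)·t_tx + 4·t_prop = 59·0.107789 + 4·0.295567 = 7.54 μs.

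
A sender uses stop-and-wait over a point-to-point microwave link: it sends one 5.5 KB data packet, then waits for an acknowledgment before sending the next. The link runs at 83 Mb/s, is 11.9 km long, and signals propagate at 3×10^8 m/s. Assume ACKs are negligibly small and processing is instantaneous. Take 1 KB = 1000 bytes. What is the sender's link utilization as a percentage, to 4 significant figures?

86.98 %

t_tx = L/R = 44000/83000000 = 0.00053012 s.
t_prop = 11900/300000000 = 3.96667e-05 s; RTT = 7.93333e-05 s.
Cycle = t_tx + RTT = 0.000609454 s.
Utilization = t_tx / cycle = 0.00053012/0.000609454 = 86.98 %.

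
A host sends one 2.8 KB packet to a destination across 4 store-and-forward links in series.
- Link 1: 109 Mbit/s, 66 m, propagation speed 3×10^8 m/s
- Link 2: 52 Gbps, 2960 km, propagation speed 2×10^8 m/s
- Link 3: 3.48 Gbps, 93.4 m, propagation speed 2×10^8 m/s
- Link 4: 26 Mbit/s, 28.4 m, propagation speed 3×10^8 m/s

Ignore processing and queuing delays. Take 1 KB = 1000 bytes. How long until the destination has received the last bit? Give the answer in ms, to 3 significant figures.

15.9 ms

L = 22400 bits.
Transmission delays (L/R per hop): 0.205505, 0.000430769, 0.00643678, 0.861538 ms; sum = 1.07391 ms.
Propagation delays (d/s per hop): 0.00022, 14.8, 0.000467, 9.46667e-05 ms; sum = 14.8008 ms.
End-to-end = 15.9 ms.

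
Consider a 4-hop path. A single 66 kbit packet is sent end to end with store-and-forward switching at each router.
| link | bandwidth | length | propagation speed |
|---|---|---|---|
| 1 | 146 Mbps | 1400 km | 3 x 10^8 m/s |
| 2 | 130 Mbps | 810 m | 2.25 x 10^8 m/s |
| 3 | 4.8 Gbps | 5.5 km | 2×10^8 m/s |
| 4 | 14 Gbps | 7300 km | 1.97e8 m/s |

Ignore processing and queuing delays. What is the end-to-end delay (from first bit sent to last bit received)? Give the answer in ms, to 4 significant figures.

42.73 ms

L = 66000 bits.
Transmission delays (L/R per hop): 0.452055, 0.507692, 0.01375, 0.00471429 ms; sum = 0.978211 ms.
Propagation delays (d/s per hop): 4.66667, 0.0036, 0.0275, 37.0558 ms; sum = 41.7536 ms.
End-to-end = 42.73 ms.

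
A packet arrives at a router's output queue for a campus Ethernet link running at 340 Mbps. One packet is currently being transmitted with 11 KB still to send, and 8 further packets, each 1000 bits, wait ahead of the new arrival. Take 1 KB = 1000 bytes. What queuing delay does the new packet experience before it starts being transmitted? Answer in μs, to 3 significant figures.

Each queued packet: L/R = 1000/340000000 = 2.94118 μs.
8 queued → 23.5294 μs.
Plus remaining 88000 bits of current packet: 258.824 μs.
Queuing delay = 282 μs.

282 μs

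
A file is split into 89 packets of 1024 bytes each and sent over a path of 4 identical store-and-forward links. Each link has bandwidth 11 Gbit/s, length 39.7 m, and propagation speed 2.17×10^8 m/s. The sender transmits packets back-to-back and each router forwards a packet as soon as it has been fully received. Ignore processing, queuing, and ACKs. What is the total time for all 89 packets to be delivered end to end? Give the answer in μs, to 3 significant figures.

69.2 μs

Per-hop transmission t_tx = L/R = 8192/11000000000 = 0.744727 μs.
Per-hop propagation t_prop = 39.7/217000000 = 0.182949 μs.
Pipeline fill: first packet needs 4·t_tx to clear all hops; remaining 88 packets each add one t_tx.
Total = (4+89-1)·t_tx + 4·t_prop = 92·0.744727 + 4·0.182949 = 69.2 μs.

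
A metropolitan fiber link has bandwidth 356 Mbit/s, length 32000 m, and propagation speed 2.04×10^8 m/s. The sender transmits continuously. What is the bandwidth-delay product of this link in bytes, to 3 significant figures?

Propagation delay = 32000 / 204000000 = 0.000156863 s.
BDP = R × t_prop = 356000000 × 0.000156863 = 55843.1 bits.
In bytes: 55843.1/8 = 6980 bytes.

6980 bytes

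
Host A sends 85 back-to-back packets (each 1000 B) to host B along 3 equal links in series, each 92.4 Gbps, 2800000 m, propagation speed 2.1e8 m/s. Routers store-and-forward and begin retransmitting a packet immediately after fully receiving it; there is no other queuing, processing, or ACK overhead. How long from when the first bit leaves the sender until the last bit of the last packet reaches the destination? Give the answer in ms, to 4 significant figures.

40.01 ms

Per-hop transmission t_tx = L/R = 8000/92400000000 = 8.65801e-05 ms.
Per-hop propagation t_prop = 2800000/210000000 = 13.3333 ms.
Pipeline fill: first packet needs 3·t_tx to clear all hops; remaining 84 packets each add one t_tx.
Total = (3+85-1)·t_tx + 3·t_prop = 87·8.65801e-05 + 3·13.3333 = 40.01 ms.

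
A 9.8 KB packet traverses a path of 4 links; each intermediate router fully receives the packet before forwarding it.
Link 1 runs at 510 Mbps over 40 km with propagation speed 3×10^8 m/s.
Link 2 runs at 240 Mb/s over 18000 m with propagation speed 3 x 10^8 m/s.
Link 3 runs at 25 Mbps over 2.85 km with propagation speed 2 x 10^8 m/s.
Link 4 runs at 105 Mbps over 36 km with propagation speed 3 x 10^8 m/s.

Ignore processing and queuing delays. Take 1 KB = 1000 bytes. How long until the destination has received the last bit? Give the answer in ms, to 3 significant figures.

4.69 ms

L = 78400 bits.
Transmission delays (L/R per hop): 0.153725, 0.326667, 3.136, 0.746667 ms; sum = 4.36306 ms.
Propagation delays (d/s per hop): 0.133333, 0.06, 0.01425, 0.12 ms; sum = 0.327583 ms.
End-to-end = 4.69 ms.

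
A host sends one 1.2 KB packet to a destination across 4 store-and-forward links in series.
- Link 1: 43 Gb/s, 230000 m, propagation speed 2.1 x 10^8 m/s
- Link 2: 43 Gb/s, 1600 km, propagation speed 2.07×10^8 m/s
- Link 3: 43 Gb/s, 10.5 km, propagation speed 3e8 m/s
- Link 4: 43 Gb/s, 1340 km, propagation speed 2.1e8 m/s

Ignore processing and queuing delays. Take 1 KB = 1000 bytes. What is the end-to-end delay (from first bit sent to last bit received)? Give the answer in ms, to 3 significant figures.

15.2 ms

L = 9600 bits.
Transmission delay per hop = L/R = 9600/43000000000 = 0.000223256 ms; 4 hops → 0.000893023 ms.
Propagation delays (d/s per hop): 1.09524, 7.72947, 0.035, 6.38095 ms; sum = 15.2407 ms.
End-to-end = 15.2 ms.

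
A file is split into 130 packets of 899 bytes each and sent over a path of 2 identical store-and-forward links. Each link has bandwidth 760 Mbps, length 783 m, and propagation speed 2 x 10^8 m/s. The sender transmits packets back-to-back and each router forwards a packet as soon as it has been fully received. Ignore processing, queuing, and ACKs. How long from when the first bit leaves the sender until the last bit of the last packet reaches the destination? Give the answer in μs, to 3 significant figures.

1250 μs

Per-hop transmission t_tx = L/R = 7192/760000000 = 9.46316 μs.
Per-hop propagation t_prop = 783/200000000 = 3.915 μs.
Pipeline fill: first packet needs 2·t_tx to clear all hops; remaining 129 packets each add one t_tx.
Total = (2+130-1)·t_tx + 2·t_prop = 131·9.46316 + 2·3.915 = 1250 μs.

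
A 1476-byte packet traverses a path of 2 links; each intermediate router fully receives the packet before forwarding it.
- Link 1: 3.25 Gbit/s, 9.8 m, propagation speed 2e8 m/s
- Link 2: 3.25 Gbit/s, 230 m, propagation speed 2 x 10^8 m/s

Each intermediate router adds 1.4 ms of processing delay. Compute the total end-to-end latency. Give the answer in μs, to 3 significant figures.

L = 1476 × 8 = 11808 bits.
Transmission delay per hop = L/R = 11808/3250000000 = 3.63323 μs; 2 hops → 7.26646 μs.
Propagation delays (d/s per hop): 0.049, 1.15 μs; sum = 1.199 μs.
Processing at 1 router(s): 1 × 1.4 ms = 1400 μs.
End-to-end = 1410 μs.

1410 μs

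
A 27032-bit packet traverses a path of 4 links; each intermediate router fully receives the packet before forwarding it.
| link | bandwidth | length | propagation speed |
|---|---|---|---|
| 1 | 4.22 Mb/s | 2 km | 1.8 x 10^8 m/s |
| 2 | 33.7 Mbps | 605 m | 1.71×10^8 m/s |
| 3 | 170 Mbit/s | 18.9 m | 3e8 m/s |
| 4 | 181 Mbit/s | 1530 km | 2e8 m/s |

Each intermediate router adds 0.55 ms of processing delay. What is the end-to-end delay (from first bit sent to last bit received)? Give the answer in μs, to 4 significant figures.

16830 μs

Transmission delays (L/R per hop): 6405.69, 802.136, 159.012, 149.348 μs; sum = 7516.18 μs.
Propagation delays (d/s per hop): 11.1111, 3.53801, 0.063, 7650 μs; sum = 7664.71 μs.
Processing at 3 router(s): 3 × 0.55 ms = 1650 μs.
End-to-end = 16830 μs.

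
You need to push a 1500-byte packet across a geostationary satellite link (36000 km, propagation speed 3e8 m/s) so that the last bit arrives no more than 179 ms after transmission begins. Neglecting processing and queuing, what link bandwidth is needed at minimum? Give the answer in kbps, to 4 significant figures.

L = 12000 bits.
Propagation delay = 36000000 / 300000000 = 120 ms.
Transmission budget = 179 − 120 = 59 ms.
R ≥ L / t_tx = 12000 bits / 0.059 s = 203.4 kbps.

203.4 kbps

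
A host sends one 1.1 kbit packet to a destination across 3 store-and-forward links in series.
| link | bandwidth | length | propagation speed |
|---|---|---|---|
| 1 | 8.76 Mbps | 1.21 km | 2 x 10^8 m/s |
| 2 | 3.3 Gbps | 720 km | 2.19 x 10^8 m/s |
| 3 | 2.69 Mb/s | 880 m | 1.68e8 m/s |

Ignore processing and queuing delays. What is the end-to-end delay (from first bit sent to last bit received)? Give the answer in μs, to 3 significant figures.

L = 1100 bits.
Transmission delays (L/R per hop): 125.571, 0.333333, 408.922 μs; sum = 534.826 μs.
Propagation delays (d/s per hop): 6.05, 3287.67, 5.2381 μs; sum = 3298.96 μs.
End-to-end = 3830 μs.

3830 μs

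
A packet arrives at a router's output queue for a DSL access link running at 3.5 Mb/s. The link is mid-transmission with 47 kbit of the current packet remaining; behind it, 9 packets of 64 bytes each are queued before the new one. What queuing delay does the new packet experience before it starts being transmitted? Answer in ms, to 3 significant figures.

14.7 ms

Each queued packet: L/R = 512/3500000 = 0.146286 ms.
9 queued → 1.31657 ms.
Plus remaining 47000 bits of current packet: 13.4286 ms.
Queuing delay = 14.7 ms.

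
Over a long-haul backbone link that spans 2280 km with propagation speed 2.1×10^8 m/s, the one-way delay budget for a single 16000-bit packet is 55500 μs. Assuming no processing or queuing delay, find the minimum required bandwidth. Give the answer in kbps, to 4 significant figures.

358.4 kbps

Propagation delay = 2280000 / 210000000 = 10857.1 μs.
Transmission budget = 55500 − 10857.1 = 44642.9 μs.
R ≥ L / t_tx = 16000 bits / 0.0446429 s = 358.4 kbps.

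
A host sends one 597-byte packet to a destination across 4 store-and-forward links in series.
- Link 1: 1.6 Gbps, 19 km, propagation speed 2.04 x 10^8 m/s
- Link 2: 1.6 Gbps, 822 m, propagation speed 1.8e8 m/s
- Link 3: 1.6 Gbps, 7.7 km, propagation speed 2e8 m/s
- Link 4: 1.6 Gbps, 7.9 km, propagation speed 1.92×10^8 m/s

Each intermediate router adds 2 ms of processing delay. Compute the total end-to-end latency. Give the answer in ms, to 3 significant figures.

6.19 ms

L = 597 × 8 = 4776 bits.
Transmission delay per hop = L/R = 4776/1600000000 = 0.002985 ms; 4 hops → 0.01194 ms.
Propagation delays (d/s per hop): 0.0931373, 0.00456667, 0.0385, 0.0411458 ms; sum = 0.17735 ms.
Processing at 3 router(s): 3 × 2 ms = 6 ms.
End-to-end = 6.19 ms.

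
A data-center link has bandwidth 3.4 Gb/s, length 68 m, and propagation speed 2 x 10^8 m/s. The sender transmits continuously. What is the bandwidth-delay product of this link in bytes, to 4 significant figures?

Propagation delay = 68 / 200000000 = 3.4e-07 s.
BDP = R × t_prop = 3400000000 × 3.4e-07 = 1156 bits.
In bytes: 1156/8 = 144.5 bytes.

144.5 bytes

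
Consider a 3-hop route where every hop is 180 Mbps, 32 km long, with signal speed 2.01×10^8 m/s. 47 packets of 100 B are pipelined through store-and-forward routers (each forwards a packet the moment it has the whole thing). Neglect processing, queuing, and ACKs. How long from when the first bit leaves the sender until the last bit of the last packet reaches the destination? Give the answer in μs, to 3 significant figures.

Per-hop transmission t_tx = L/R = 800/180000000 = 4.44444 μs.
Per-hop propagation t_prop = 32000/2.01e+08 = 159.204 μs.
Pipeline fill: first packet needs 3·t_tx to clear all hops; remaining 46 packets each add one t_tx.
Total = (3+47-1)·t_tx + 3·t_prop = 49·4.44444 + 3·159.204 = 695 μs.

695 μs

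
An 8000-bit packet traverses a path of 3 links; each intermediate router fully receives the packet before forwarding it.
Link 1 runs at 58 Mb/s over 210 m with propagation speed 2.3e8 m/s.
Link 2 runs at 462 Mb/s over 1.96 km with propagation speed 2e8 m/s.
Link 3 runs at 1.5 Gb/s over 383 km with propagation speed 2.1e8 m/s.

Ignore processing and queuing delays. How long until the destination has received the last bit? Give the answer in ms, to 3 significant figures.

Transmission delays (L/R per hop): 0.137931, 0.017316, 0.00533333 ms; sum = 0.16058 ms.
Propagation delays (d/s per hop): 0.000913043, 0.0098, 1.82381 ms; sum = 1.83452 ms.
End-to-end = 2.00 ms.

2.00 ms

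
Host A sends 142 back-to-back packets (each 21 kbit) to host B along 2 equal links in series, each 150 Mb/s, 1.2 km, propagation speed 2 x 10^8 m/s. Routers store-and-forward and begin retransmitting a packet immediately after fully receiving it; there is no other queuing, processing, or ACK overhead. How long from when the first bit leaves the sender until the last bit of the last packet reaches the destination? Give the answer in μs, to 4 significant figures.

20030 μs

Per-hop transmission t_tx = L/R = 21000/150000000 = 140 μs.
Per-hop propagation t_prop = 1200/200000000 = 6 μs.
Pipeline fill: first packet needs 2·t_tx to clear all hops; remaining 141 packets each add one t_tx.
Total = (2+142-1)·t_tx + 2·t_prop = 143·140 + 2·6 = 20030 μs.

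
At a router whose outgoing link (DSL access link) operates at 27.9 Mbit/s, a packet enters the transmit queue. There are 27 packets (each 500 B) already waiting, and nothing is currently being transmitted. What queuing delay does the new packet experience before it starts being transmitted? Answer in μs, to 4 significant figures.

3871 μs

Each queued packet: L/R = 4000/27900000 = 143.369 μs.
27 queued → 3870.97 μs.
Queuing delay = 3871 μs.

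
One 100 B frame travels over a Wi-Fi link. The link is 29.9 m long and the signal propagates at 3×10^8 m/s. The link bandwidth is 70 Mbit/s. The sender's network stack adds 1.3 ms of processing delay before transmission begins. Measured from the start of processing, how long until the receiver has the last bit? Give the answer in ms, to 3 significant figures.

L = 100 × 8 = 800 bits.
Transmission delay = L/R = 800 / 70000000 = 0.0114286 ms.
Propagation delay = d/s = 29.9 m / 300000000 m/s = 9.96667e-05 ms.
Plus processing delay 1.3 ms = 1.3 ms.
Total = 1.31 ms.

1.31 ms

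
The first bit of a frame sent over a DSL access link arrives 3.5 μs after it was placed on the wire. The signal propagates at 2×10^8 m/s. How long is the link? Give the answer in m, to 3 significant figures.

d = s × t_prop = 200000000 × 3.5e-06 = 700 m.

700 m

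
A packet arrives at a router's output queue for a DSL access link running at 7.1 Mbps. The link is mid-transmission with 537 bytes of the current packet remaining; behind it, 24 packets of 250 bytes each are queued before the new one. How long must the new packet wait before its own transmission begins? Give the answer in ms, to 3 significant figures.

Each queued packet: L/R = 2000/7100000 = 0.28169 ms.
24 queued → 6.76056 ms.
Plus remaining 4296 bits of current packet: 0.60507 ms.
Queuing delay = 7.37 ms.

7.37 ms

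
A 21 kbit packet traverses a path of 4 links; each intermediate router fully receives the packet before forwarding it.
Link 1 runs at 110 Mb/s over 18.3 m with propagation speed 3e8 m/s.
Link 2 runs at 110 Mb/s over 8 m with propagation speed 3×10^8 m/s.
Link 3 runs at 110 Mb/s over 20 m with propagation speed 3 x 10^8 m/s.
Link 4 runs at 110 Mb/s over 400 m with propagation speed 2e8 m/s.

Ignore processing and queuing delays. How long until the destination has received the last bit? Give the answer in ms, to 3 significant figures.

L = 21000 bits.
Transmission delay per hop = L/R = 21000/110000000 = 0.190909 ms; 4 hops → 0.763636 ms.
Propagation delays (d/s per hop): 6.1e-05, 2.66667e-05, 6.66667e-05, 0.002 ms; sum = 0.00215433 ms.
End-to-end = 0.766 ms.

0.766 ms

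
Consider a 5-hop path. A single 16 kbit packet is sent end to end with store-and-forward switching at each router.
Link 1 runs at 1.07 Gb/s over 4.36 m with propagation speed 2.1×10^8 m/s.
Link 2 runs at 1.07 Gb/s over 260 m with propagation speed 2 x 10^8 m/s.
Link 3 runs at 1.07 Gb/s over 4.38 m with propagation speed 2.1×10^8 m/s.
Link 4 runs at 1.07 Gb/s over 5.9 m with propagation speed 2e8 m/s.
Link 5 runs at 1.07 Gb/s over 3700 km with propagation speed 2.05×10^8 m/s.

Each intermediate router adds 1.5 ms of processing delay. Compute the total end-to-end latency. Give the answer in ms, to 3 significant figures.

L = 16000 bits.
Transmission delay per hop = L/R = 16000/1.07e+09 = 0.0149533 ms; 5 hops → 0.0747664 ms.
Propagation delays (d/s per hop): 2.07619e-05, 0.0013, 2.08571e-05, 2.95e-05, 18.0488 ms; sum = 18.0502 ms.
Processing at 4 router(s): 4 × 1.5 ms = 6 ms.
End-to-end = 24.1 ms.

24.1 ms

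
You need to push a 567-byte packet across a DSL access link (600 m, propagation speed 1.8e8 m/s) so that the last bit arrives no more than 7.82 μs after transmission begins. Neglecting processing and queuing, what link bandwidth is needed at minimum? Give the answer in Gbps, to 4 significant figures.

1.011 Gbps

L = 4536 bits.
Propagation delay = 600 / 180000000 = 3.33333 μs.
Transmission budget = 7.82 − 3.33333 = 4.48667 μs.
R ≥ L / t_tx = 4536 bits / 4.48667e-06 s = 1.011 Gbps.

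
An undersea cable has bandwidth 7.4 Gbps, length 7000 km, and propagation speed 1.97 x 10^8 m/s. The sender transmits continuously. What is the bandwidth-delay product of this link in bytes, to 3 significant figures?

Propagation delay = 7000000 / 197000000 = 0.035533 s.
BDP = R × t_prop = 7400000000 × 0.035533 = 262944000 bits.
In bytes: 262944000/8 = 32900000 bytes.

32900000 bytes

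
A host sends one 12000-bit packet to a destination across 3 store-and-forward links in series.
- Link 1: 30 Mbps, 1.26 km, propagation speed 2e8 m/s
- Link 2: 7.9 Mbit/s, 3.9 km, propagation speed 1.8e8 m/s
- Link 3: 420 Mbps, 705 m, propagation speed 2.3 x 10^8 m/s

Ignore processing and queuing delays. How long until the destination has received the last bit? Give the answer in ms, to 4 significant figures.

Transmission delays (L/R per hop): 0.4, 1.51899, 0.0285714 ms; sum = 1.94756 ms.
Propagation delays (d/s per hop): 0.0063, 0.0216667, 0.00306522 ms; sum = 0.0310319 ms.
End-to-end = 1.979 ms.

1.979 ms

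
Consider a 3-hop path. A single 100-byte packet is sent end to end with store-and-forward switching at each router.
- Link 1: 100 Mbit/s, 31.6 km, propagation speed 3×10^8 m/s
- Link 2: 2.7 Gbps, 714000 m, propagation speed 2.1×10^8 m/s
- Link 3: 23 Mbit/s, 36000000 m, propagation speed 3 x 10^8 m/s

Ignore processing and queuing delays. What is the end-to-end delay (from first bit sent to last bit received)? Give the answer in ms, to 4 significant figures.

123.5 ms

L = 100 × 8 = 800 bits.
Transmission delays (L/R per hop): 0.008, 0.000296296, 0.0347826 ms; sum = 0.0430789 ms.
Propagation delays (d/s per hop): 0.105333, 3.4, 120 ms; sum = 123.505 ms.
End-to-end = 123.5 ms.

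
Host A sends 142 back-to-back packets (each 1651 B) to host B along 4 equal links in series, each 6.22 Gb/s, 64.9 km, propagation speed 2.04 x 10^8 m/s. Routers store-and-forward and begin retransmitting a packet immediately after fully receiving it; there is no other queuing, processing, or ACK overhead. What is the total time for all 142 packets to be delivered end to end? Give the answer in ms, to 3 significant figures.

Per-hop transmission t_tx = L/R = 13208/6220000000 = 0.00212347 ms.
Per-hop propagation t_prop = 64900/204000000 = 0.318137 ms.
Pipeline fill: first packet needs 4·t_tx to clear all hops; remaining 141 packets each add one t_tx.
Total = (4+142-1)·t_tx + 4·t_prop = 145·0.00212347 + 4·0.318137 = 1.58 ms.

1.58 ms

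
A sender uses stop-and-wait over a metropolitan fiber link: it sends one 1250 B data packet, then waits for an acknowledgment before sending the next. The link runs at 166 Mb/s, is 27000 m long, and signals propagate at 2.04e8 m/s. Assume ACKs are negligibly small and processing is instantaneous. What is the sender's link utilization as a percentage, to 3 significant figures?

t_tx = L/R = 10000/166000000 = 6.0241e-05 s.
t_prop = 27000/204000000 = 0.000132353 s; RTT = 0.000264706 s.
Cycle = t_tx + RTT = 0.000324947 s.
Utilization = t_tx / cycle = 6.0241e-05/0.000324947 = 18.5 %.

18.5 %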